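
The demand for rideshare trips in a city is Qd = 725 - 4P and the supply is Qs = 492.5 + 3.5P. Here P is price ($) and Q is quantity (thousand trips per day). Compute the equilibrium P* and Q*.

P* = 31, Q* = 601

Set Qd = Qs: 725 - 4P = 492.5 + 3.5P, so 232.5 = 7.5P and P* = 31.
Then Q* = 725 - 4(31) = 601.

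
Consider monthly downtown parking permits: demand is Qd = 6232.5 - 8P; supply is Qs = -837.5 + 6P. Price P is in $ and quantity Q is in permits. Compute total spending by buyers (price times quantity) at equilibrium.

The market clears where 6232.5 - 8P = -837.5 + 6P. Rearranging, 14P = 7070, hence P* = 505.
Substitute back: Q* = 6232.5 - 8(505) = 2192.5.
Total spending by buyers = P* × Q* = 505 × 2192.5 = 1107212.5.

Total spending by buyers = 1107212.5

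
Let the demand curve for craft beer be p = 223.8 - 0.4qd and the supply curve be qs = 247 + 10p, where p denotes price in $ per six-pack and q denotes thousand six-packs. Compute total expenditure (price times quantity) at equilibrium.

Inverting to quantity form: qd = 559.5 - 2.5p.
At equilibrium qd = qs, so 559.5 - 2.5p = 247 + 10p; collecting terms, 312.5 = 12.5p and p* = 25.
Substitute back: q* = 559.5 - 2.5(25) = 497.
Total expenditure = p* × q* = 25 × 497 = 12425.

Total expenditure = 12425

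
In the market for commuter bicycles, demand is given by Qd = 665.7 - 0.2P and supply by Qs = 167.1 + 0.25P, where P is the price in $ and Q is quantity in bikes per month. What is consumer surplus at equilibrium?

Equating demand and supply, 665.7 - 0.2P = 167.1 + 0.25P gives 0.45P = 498.6, so P* = 1108.
From the demand curve, Q* = 665.7 - 0.2(1108) = 444.1.
Demand choke price (Qd = 0): P = 665.7/0.2 = 3328.5. Consumer surplus = ½ × (3328.5 - 1108) × 444.1 = 493062.025.

Consumer surplus = 493062.025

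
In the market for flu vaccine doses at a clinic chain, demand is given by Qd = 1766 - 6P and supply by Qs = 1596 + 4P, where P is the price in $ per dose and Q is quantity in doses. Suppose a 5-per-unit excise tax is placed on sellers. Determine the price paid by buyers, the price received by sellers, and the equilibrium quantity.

With a tax of 5 on sellers, they supply based on the net price P_s = P_b - 5, so Qs = 1576 + 4P_b.
Market clearing requires 1766 - 6P_b = 1576 + 4P_b; hence 190 = 10P_b and P_b = 19.
So P_s = 14 and the quantity traded is Q = 1766 - 6(19) = 1652.

P_b = 19, P_s = 14, Q = 1652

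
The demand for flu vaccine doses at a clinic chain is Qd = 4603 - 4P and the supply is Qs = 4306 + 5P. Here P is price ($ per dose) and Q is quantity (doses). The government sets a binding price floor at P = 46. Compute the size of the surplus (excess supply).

Surplus = 117

Evaluating both curves at the floor price 46 gives Qd = 4419, Qs = 4536.
Surplus = Qs - Qd = 4536 - 4419 = 117.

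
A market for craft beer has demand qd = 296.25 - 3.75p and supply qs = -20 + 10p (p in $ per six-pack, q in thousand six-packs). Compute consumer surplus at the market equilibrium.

At equilibrium qd = qs, so 296.25 - 3.75p = -20 + 10p; collecting terms, 316.25 = 13.75p and p* = 23.
Plugging p* into demand: q* = 296.25 - 3.75(23) = 210.
Demand choke price (qd = 0): p = 296.25/3.75 = 79. Consumer surplus = ½ × (79 - 23) × 210 = 5880.

Consumer surplus = 5880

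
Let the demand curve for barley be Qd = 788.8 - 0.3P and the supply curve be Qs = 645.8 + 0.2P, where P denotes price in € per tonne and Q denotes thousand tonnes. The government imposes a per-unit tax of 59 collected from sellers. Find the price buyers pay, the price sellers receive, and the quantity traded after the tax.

Sellers keep P_s = P_b - 59 per unit, so supply in terms of the buyer price is Qs = 634 + 0.2P_b.
Equate demand and the shifted supply: 788.8 - 0.3P_b = 634 + 0.2P_b, giving 0.5P_b = 154.8, so P_b = 309.6.
So P_s = 250.6 and the quantity traded is Q = 788.8 - 0.3(309.6) = 695.92.

P_b = 309.6, P_s = 250.6, Q = 695.92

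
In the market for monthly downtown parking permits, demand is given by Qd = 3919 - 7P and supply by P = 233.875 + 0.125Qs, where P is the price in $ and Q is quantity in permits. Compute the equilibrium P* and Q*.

Rewriting in direct form: Qs = -1871 + 8P.
At equilibrium Qd = Qs, so 3919 - 7P = -1871 + 8P; collecting terms, 5790 = 15P and P* = 386.
Plugging P* into demand: Q* = 3919 - 7(386) = 1217.

P* = 386, Q* = 1217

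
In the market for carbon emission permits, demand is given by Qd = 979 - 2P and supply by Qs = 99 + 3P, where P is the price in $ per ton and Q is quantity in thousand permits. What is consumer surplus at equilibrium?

The market clears where 979 - 2P = 99 + 3P. Rearranging, 5P = 880, hence P* = 176.
From the demand curve, Q* = 979 - 2(176) = 627.
Demand choke price (Qd = 0): P = 979/2 = 489.5. Consumer surplus = ½ × (489.5 - 176) × 627 = 98282.25.

Consumer surplus = 98282.25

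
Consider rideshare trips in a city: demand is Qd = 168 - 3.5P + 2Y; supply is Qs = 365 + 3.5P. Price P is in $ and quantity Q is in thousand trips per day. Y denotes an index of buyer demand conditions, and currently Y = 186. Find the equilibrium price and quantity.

P* = 25, Q* = 452.5

With Y = 186, demand is Qd = 540 - 3.5P.
Equating demand and supply, 540 - 3.5P = 365 + 3.5P gives 7P = 175, so P* = 25.
Plugging P* into demand: Q* = 540 - 3.5(25) = 452.5.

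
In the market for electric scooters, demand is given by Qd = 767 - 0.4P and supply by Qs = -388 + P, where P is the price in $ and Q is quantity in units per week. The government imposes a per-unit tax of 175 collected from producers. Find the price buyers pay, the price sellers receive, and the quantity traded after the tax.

With a tax of 175 on producers, they supply based on the net price P_s = P_b - 175, so Qs = -563 + P_b.
Set Qd = Qs: 767 - 0.4P_b = -563 + P_b, so 1330 = 1.4P_b and P_b = 950.
So P_s = 775 and the quantity traded is Q = 767 - 0.4(950) = 387.

P_b = 950, P_s = 775, Q = 387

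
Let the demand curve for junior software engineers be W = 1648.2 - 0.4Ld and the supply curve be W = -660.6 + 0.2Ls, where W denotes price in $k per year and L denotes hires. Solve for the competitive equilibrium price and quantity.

W* = 109, L* = 3848

Solving each curve for L: Ld = 4120.5 - 2.5W and Ls = 3303 + 5W.
At equilibrium Ld = Ls, so 4120.5 - 2.5W = 3303 + 5W; collecting terms, 817.5 = 7.5W and W* = 109.
From the demand curve, L* = 4120.5 - 2.5(109) = 3848.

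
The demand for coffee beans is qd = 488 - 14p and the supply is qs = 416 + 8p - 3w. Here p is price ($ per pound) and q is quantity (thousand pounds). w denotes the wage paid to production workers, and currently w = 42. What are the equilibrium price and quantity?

p* = 9, q* = 362

With w = 42, supply is qs = 290 + 8p.
Equating demand and supply, 488 - 14p = 290 + 8p gives 22p = 198, so p* = 9.
Then q* = 488 - 14(9) = 362.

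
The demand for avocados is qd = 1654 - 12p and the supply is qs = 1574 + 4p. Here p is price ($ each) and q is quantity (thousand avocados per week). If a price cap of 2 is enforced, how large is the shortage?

Evaluating both curves at the ceiling price 2 gives qd = 1630, qs = 1582.
Shortage = qd - qs = 1630 - 1582 = 48.

Shortage = 48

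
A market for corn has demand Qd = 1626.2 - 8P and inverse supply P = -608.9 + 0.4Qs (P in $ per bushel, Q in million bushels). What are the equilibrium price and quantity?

P* = 9.9, Q* = 1547

Solving each curve for Q: Qs = 1522.25 + 2.5P.
At equilibrium Qd = Qs, so 1626.2 - 8P = 1522.25 + 2.5P; collecting terms, 103.95 = 10.5P and P* = 9.9.
Substitute back: Q* = 1626.2 - 8(9.9) = 1547.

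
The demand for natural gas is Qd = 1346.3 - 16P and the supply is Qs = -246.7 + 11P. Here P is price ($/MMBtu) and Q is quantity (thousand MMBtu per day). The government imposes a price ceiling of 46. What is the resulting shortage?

Shortage = 351

Evaluating both curves at the ceiling price 46 gives Qd = 610.3, Qs = 259.3.
Shortage = Qd - Qs = 610.3 - 259.3 = 351.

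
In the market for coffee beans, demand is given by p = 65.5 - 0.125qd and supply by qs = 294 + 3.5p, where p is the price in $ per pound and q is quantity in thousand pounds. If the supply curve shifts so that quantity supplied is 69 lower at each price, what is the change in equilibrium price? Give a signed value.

Δp = 6

In direct form, qd = 524 - 8p.
Set qd = qs: 524 - 8p = 294 + 3.5p, so 230 = 11.5p and p* = 20.
Plugging p* into demand: q* = 524 - 8(20) = 364.
After the shift, supply is qs = 225 + 3.5p.
The new intersection has 299 = 11.5p, i.e. p = 26, q = 316.
Δp = 26 - 20 = 6.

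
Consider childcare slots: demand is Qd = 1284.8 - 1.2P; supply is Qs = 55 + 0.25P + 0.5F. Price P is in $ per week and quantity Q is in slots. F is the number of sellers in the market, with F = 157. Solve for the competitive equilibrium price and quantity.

P* = 794, Q* = 332

With F = 157, supply is Qs = 133.5 + 0.25P.
Set Qd = Qs: 1284.8 - 1.2P = 133.5 + 0.25P, so 1151.3 = 1.45P and P* = 794.
Plugging P* into demand: Q* = 1284.8 - 1.2(794) = 332.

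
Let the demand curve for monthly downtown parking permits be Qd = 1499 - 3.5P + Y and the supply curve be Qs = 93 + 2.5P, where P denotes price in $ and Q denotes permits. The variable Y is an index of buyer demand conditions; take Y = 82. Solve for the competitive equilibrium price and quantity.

P* = 248, Q* = 713

With Y = 82, demand is Qd = 1581 - 3.5P.
Set Qd = Qs: 1581 - 3.5P = 93 + 2.5P, so 1488 = 6P and P* = 248.
Substitute back: Q* = 1581 - 3.5(248) = 713.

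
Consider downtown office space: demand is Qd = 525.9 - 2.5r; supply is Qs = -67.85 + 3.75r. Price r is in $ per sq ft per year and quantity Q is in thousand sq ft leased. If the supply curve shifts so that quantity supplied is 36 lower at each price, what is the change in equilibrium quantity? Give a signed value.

ΔQ = -14.4

Set Qd = Qs: 525.9 - 2.5r = -67.85 + 3.75r, so 593.75 = 6.25r and r* = 95.
Then Q* = 525.9 - 2.5(95) = 288.4.
After the shift, supply is Qs = -103.85 + 3.75r.
Re-solving, 6.25r = 629.75 gives r = 100.76 and Q = 274.
ΔQ = 274 - 288.4 = -14.4.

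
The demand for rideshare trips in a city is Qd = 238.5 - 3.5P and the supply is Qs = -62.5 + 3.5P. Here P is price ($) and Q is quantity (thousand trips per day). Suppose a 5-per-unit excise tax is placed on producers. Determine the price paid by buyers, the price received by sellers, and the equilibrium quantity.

P_b = 45.5, P_s = 40.5, Q = 79.25

Producers keep P_s = P_b - 5 per unit, so supply in terms of the buyer price is Qs = -80 + 3.5P_b.
Market clearing requires 238.5 - 3.5P_b = -80 + 3.5P_b; hence 318.5 = 7P_b and P_b = 45.5.
Then P_s = 45.5 - 5 = 40.5 and Q = 238.5 - 3.5(45.5) = 79.25.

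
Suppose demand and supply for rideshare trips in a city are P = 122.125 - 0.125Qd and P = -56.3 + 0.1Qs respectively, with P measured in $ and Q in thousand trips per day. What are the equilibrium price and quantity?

P* = 23, Q* = 793

Rewriting in direct form: Qd = 977 - 8P and Qs = 563 + 10P.
The market clears where 977 - 8P = 563 + 10P. Rearranging, 18P = 414, hence P* = 23.
From the demand curve, Q* = 977 - 8(23) = 793.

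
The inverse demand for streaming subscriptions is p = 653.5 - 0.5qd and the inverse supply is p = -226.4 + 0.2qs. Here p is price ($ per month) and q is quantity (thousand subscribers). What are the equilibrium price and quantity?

p* = 25, q* = 1257

Inverting to quantity form: qd = 1307 - 2p and qs = 1132 + 5p.
At equilibrium qd = qs, so 1307 - 2p = 1132 + 5p; collecting terms, 175 = 7p and p* = 25.
From the demand curve, q* = 1307 - 2(25) = 1257.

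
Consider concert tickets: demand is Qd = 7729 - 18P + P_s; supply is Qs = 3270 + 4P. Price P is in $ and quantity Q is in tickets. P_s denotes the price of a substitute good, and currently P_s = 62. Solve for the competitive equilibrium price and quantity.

P* = 205.5, Q* = 4092

With P_s = 62, demand is Qd = 7791 - 18P.
Set Qd = Qs: 7791 - 18P = 3270 + 4P, so 4521 = 22P and P* = 205.5.
From the demand curve, Q* = 7791 - 18(205.5) = 4092.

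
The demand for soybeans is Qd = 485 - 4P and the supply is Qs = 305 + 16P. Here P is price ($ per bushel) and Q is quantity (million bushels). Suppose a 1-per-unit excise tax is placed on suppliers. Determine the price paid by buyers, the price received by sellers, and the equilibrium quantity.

Suppliers keep P_s = P_b - 1 per unit, so supply in terms of the buyer price is Qs = 289 + 16P_b.
Market clearing requires 485 - 4P_b = 289 + 16P_b; hence 196 = 20P_b and P_b = 9.8.
So P_s = 8.8 and the quantity traded is Q = 485 - 4(9.8) = 445.8.

P_b = 9.8, P_s = 8.8, Q = 445.8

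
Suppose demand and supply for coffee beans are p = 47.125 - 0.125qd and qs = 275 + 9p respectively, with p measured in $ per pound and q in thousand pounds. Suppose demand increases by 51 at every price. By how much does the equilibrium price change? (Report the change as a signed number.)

Solving each curve for q: qd = 377 - 8p.
Equating demand and supply, 377 - 8p = 275 + 9p gives 17p = 102, so p* = 6.
Substitute back: q* = 377 - 8(6) = 329.
After the shift, demand is qd = 428 - 8p.
New equilibrium: 153 = 17p, so p = 9 and q = 356.
Δp = 9 - 6 = 3.

Δp = 3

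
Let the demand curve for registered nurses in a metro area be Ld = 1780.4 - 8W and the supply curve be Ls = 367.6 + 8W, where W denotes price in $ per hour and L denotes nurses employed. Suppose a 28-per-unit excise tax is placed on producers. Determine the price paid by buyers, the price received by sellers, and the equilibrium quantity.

With a tax of 28 on producers, they supply based on the net price W_s = W_b - 28, so Ls = 143.6 + 8W_b.
Set Ld = Ls: 1780.4 - 8W_b = 143.6 + 8W_b, so 1636.8 = 16W_b and W_b = 102.3.
So W_s = 74.3 and the quantity traded is L = 1780.4 - 8(102.3) = 962.

W_b = 102.3, W_s = 74.3, L = 962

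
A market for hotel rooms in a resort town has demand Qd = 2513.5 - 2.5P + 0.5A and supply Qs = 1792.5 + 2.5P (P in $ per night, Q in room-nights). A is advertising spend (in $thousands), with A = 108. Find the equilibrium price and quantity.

With A = 108, demand is Qd = 2567.5 - 2.5P.
The market clears where 2567.5 - 2.5P = 1792.5 + 2.5P. Rearranging, 5P = 775, hence P* = 155.
Then Q* = 2567.5 - 2.5(155) = 2180.

P* = 155, Q* = 2180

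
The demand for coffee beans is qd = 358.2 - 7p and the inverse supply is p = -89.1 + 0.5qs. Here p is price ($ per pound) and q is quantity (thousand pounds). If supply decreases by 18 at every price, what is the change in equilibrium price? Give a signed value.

Solving each curve for q: qs = 178.2 + 2p.
Set qd = qs: 358.2 - 7p = 178.2 + 2p, so 180 = 9p and p* = 20.
Plugging p* into demand: q* = 358.2 - 7(20) = 218.2.
After the shift, supply is qs = 160.2 + 2p.
New equilibrium: 198 = 9p, so p = 22 and q = 204.2.
Δp = 22 - 20 = 2.

Δp = 2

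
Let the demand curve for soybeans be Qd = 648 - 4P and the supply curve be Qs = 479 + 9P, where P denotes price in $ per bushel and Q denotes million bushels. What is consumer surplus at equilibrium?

Consumer surplus = 44402

At equilibrium Qd = Qs, so 648 - 4P = 479 + 9P; collecting terms, 169 = 13P and P* = 13.
Substitute back: Q* = 648 - 4(13) = 596.
Demand choke price (Qd = 0): P = 648/4 = 162. Consumer surplus = ½ × (162 - 13) × 596 = 44402.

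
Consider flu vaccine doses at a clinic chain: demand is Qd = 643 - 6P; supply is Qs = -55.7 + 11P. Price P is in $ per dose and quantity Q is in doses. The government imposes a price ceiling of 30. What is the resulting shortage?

Shortage = 188.7

At P = 30: Qd = 463 and Qs = 274.3.
Shortage = Qd - Qs = 463 - 274.3 = 188.7.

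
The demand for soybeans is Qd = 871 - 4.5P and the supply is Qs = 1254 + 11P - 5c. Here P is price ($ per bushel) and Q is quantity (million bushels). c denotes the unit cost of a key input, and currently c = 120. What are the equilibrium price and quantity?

P* = 14, Q* = 808

With c = 120, supply is Qs = 654 + 11P.
Set Qd = Qs: 871 - 4.5P = 654 + 11P, so 217 = 15.5P and P* = 14.
Plugging P* into demand: Q* = 871 - 4.5(14) = 808.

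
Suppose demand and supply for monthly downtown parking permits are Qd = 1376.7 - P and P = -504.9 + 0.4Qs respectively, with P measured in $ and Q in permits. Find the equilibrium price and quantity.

P* = 32.7, Q* = 1344

In direct form, Qs = 1262.25 + 2.5P.
The market clears where 1376.7 - P = 1262.25 + 2.5P. Rearranging, 3.5P = 114.45, hence P* = 32.7.
Substitute back: Q* = 1376.7 - 32.7 = 1344.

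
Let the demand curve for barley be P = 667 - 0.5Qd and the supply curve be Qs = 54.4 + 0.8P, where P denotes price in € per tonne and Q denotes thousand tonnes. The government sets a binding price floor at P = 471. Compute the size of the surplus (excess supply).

Solving each curve for Q: Qd = 1334 - 2P.
Evaluating both curves at the floor price 471 gives Qd = 392, Qs = 431.2.
Surplus = Qs - Qd = 431.2 - 392 = 39.2.

Surplus = 39.2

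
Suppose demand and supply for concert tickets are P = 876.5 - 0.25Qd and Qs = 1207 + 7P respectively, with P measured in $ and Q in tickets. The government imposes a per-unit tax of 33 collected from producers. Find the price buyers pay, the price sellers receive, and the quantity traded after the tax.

P_b = 230, P_s = 197, Q = 2586

Inverting to quantity form: Qd = 3506 - 4P.
Producers keep P_s = P_b - 33 per unit, so supply in terms of the buyer price is Qs = 976 + 7P_b.
Market clearing requires 3506 - 4P_b = 976 + 7P_b; hence 2530 = 11P_b and P_b = 230.
So P_s = 197 and the quantity traded is Q = 3506 - 4(230) = 2586.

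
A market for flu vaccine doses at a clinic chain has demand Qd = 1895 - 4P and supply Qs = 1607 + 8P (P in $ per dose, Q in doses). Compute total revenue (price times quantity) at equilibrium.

Total revenue = 43176

At equilibrium Qd = Qs, so 1895 - 4P = 1607 + 8P; collecting terms, 288 = 12P and P* = 24.
Plugging P* into demand: Q* = 1895 - 4(24) = 1799.
Total revenue = P* × Q* = 24 × 1799 = 43176.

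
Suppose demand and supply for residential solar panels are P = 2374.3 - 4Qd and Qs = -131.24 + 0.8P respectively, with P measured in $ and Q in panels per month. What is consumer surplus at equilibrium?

In direct form, Qd = 593.575 - 0.25P.
Equating demand and supply, 593.575 - 0.25P = -131.24 + 0.8P gives 1.05P = 724.815, so P* = 690.3.
From the demand curve, Q* = 593.575 - 0.25(690.3) = 421.
Demand choke price (Qd = 0): P = 593.575/0.25 = 2374.3. Consumer surplus = ½ × (2374.3 - 690.3) × 421 = 354482.

Consumer surplus = 354482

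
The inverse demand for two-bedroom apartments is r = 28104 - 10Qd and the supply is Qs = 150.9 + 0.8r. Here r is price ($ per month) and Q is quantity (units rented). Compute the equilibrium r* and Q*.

r* = 2955, Q* = 2514.9

Rewriting in direct form: Qd = 2810.4 - 0.1r.
Set Qd = Qs: 2810.4 - 0.1r = 150.9 + 0.8r, so 2659.5 = 0.9r and r* = 2955.
Plugging r* into demand: Q* = 2810.4 - 0.1(2955) = 2514.9.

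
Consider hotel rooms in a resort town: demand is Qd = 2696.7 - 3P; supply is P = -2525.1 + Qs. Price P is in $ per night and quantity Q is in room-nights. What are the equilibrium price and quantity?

P* = 42.9, Q* = 2568

In direct form, Qs = 2525.1 + P.
Set Qd = Qs: 2696.7 - 3P = 2525.1 + P, so 171.6 = 4P and P* = 42.9.
From the demand curve, Q* = 2696.7 - 3(42.9) = 2568.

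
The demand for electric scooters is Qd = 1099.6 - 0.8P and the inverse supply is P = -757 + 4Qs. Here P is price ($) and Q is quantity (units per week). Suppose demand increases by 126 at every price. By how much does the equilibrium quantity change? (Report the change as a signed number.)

Inverting to quantity form: Qs = 189.25 + 0.25P.
At equilibrium Qd = Qs, so 1099.6 - 0.8P = 189.25 + 0.25P; collecting terms, 910.35 = 1.05P and P* = 867.
From the demand curve, Q* = 1099.6 - 0.8(867) = 406.
After the shift, demand is Qd = 1225.6 - 0.8P.
New equilibrium: 1036.35 = 1.05P, so P = 987 and Q = 436.
ΔQ = 436 - 406 = 30.

ΔQ = 30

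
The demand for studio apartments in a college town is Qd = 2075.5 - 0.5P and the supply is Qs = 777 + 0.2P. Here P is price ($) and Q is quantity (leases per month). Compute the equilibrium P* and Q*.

Equating demand and supply, 2075.5 - 0.5P = 777 + 0.2P gives 0.7P = 1298.5, so P* = 1855.
Plugging P* into demand: Q* = 2075.5 - 0.5(1855) = 1148.

P* = 1855, Q* = 1148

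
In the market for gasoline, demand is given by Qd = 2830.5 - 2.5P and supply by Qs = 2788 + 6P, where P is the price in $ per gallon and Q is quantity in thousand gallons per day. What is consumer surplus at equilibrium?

Consumer surplus = 1588224.8

Equating demand and supply, 2830.5 - 2.5P = 2788 + 6P gives 8.5P = 42.5, so P* = 5.
Then Q* = 2830.5 - 2.5(5) = 2818.
Demand choke price (Qd = 0): P = 2830.5/2.5 = 1132.2. Consumer surplus = ½ × (1132.2 - 5) × 2818 = 1588224.8.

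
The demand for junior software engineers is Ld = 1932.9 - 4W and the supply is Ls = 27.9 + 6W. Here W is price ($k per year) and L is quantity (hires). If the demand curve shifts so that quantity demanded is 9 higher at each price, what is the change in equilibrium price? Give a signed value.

ΔW = 0.9

At equilibrium Ld = Ls, so 1932.9 - 4W = 27.9 + 6W; collecting terms, 1905 = 10W and W* = 190.5.
Substitute back: L* = 1932.9 - 4(190.5) = 1170.9.
After the shift, demand is Ld = 1941.9 - 4W.
The new intersection has 1914 = 10W, i.e. W = 191.4, L = 1176.3.
ΔW = 191.4 - 190.5 = 0.9.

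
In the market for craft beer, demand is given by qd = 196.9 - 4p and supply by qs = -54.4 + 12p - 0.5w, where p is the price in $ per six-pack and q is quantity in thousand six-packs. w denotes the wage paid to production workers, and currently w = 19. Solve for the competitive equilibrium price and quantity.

With w = 19, supply is qs = -63.9 + 12p.
At equilibrium qd = qs, so 196.9 - 4p = -63.9 + 12p; collecting terms, 260.8 = 16p and p* = 16.3.
Substitute back: q* = 196.9 - 4(16.3) = 131.7.

p* = 16.3, q* = 131.7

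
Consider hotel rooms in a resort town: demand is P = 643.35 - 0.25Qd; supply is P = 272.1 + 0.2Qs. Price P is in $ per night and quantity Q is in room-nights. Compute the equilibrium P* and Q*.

P* = 437.1, Q* = 825

Solving each curve for Q: Qd = 2573.4 - 4P and Qs = -1360.5 + 5P.
Equating demand and supply, 2573.4 - 4P = -1360.5 + 5P gives 9P = 3933.9, so P* = 437.1.
Plugging P* into demand: Q* = 2573.4 - 4(437.1) = 825.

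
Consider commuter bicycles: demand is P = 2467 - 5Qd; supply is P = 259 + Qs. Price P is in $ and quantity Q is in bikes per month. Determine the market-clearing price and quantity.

P* = 627, Q* = 368

In direct form, Qd = 493.4 - 0.2P and Qs = -259 + P.
Set Qd = Qs: 493.4 - 0.2P = -259 + P, so 752.4 = 1.2P and P* = 627.
From the demand curve, Q* = 493.4 - 0.2(627) = 368.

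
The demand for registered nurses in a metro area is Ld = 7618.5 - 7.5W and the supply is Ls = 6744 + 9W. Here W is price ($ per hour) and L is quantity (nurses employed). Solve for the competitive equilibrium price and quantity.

W* = 53, L* = 7221

Set Ld = Ls: 7618.5 - 7.5W = 6744 + 9W, so 874.5 = 16.5W and W* = 53.
Then L* = 7618.5 - 7.5(53) = 7221.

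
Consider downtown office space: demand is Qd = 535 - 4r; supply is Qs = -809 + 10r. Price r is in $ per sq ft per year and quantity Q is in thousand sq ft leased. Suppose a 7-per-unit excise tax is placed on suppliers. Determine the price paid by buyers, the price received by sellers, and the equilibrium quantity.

Suppliers keep r_s = r_b - 7 per unit, so supply in terms of the buyer price is Qs = -879 + 10r_b.
Equate demand and the shifted supply: 535 - 4r_b = -879 + 10r_b, giving 14r_b = 1414, so r_b = 101.
So r_s = 94 and the quantity traded is Q = 535 - 4(101) = 131.

r_b = 101, r_s = 94, Q = 131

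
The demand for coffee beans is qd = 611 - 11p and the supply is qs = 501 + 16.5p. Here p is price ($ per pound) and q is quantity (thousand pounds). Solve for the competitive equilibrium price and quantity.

p* = 4, q* = 567

Equating demand and supply, 611 - 11p = 501 + 16.5p gives 27.5p = 110, so p* = 4.
From the demand curve, q* = 611 - 11(4) = 567.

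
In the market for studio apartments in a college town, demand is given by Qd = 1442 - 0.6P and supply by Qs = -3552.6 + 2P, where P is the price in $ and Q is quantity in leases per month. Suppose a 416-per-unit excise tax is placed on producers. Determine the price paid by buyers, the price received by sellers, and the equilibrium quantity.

P_b = 2241, P_s = 1825, Q = 97.4

The tax drives a wedge P_b - P_s = 416. Substituting P_s = P_b - 416 into supply: Qs = -4384.6 + 2P_b.
Set Qd = Qs: 1442 - 0.6P_b = -4384.6 + 2P_b, so 5826.6 = 2.6P_b and P_b = 2241.
Then P_s = 2241 - 416 = 1825 and Q = 1442 - 0.6(2241) = 97.4.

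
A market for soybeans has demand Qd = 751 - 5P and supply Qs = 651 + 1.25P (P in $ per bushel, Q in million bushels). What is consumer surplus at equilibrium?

Equating demand and supply, 751 - 5P = 651 + 1.25P gives 6.25P = 100, so P* = 16.
From the demand curve, Q* = 751 - 5(16) = 671.
Demand choke price (Qd = 0): P = 751/5 = 150.2. Consumer surplus = ½ × (150.2 - 16) × 671 = 45024.1.

Consumer surplus = 45024.1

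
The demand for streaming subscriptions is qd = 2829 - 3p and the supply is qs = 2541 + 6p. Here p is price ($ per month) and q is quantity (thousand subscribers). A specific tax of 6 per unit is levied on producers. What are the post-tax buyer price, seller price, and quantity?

p_b = 36, p_s = 30, q = 2721

Producers keep p_s = p_b - 6 per unit, so supply in terms of the buyer price is qs = 2505 + 6p_b.
Equate demand and the shifted supply: 2829 - 3p_b = 2505 + 6p_b, giving 9p_b = 324, so p_b = 36.
So p_s = 30 and the quantity traded is q = 2829 - 3(36) = 2721.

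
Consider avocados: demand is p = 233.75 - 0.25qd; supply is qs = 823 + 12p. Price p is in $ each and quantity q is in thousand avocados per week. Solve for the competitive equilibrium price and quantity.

p* = 7, q* = 907

Rewriting in direct form: qd = 935 - 4p.
At equilibrium qd = qs, so 935 - 4p = 823 + 12p; collecting terms, 112 = 16p and p* = 7.
From the demand curve, q* = 935 - 4(7) = 907.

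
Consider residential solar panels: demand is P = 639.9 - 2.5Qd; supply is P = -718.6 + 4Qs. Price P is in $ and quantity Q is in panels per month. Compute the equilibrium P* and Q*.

Rewriting in direct form: Qd = 255.96 - 0.4P and Qs = 179.65 + 0.25P.
Set Qd = Qs: 255.96 - 0.4P = 179.65 + 0.25P, so 76.31 = 0.65P and P* = 117.4.
Then Q* = 255.96 - 0.4(117.4) = 209.

P* = 117.4, Q* = 209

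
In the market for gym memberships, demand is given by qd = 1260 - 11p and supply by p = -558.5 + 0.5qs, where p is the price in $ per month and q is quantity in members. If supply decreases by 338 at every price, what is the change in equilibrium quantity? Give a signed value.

Rewriting in direct form: qs = 1117 + 2p.
The market clears where 1260 - 11p = 1117 + 2p. Rearranging, 13p = 143, hence p* = 11.
Plugging p* into demand: q* = 1260 - 11(11) = 1139.
After the shift, supply is qs = 779 + 2p.
The new intersection has 481 = 13p, i.e. p = 37, q = 853.
Δq = 853 - 1139 = -286.

Δq = -286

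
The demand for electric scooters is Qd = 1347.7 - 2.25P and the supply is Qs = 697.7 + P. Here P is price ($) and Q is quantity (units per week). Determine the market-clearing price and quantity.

P* = 200, Q* = 897.7

The market clears where 1347.7 - 2.25P = 697.7 + P. Rearranging, 3.25P = 650, hence P* = 200.
From the demand curve, Q* = 1347.7 - 2.25(200) = 897.7.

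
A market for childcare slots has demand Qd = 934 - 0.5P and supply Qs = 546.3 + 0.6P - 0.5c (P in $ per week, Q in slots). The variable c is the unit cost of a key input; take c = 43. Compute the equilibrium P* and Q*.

With c = 43, supply is Qs = 524.8 + 0.6P.
Equating demand and supply, 934 - 0.5P = 524.8 + 0.6P gives 1.1P = 409.2, so P* = 372.
From the demand curve, Q* = 934 - 0.5(372) = 748.

P* = 372, Q* = 748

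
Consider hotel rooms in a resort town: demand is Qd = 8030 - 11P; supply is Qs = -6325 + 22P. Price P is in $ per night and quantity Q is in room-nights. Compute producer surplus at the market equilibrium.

Producer surplus = 239318.75

Set Qd = Qs: 8030 - 11P = -6325 + 22P, so 14355 = 33P and P* = 435.
From the demand curve, Q* = 8030 - 11(435) = 3245.
Supply choke price (Qs = 0): P = 287.5. Producer surplus = ½ × (435 - 287.5) × 3245 = 239318.75.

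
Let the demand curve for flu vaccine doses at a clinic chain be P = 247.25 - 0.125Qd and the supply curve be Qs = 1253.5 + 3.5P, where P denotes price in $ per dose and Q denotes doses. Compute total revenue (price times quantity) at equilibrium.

Total revenue = 92862

In direct form, Qd = 1978 - 8P.
Set Qd = Qs: 1978 - 8P = 1253.5 + 3.5P, so 724.5 = 11.5P and P* = 63.
Then Q* = 1978 - 8(63) = 1474.
Total revenue = P* × Q* = 63 × 1474 = 92862.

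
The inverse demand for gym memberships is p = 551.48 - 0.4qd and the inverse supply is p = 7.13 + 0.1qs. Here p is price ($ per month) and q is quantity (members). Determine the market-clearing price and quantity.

p* = 116, q* = 1088.7

In direct form, qd = 1378.7 - 2.5p and qs = -71.3 + 10p.
The market clears where 1378.7 - 2.5p = -71.3 + 10p. Rearranging, 12.5p = 1450, hence p* = 116.
From the demand curve, q* = 1378.7 - 2.5(116) = 1088.7.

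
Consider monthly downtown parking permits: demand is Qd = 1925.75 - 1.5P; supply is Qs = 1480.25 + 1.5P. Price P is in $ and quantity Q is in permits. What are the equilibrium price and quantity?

P* = 148.5, Q* = 1703

The market clears where 1925.75 - 1.5P = 1480.25 + 1.5P. Rearranging, 3P = 445.5, hence P* = 148.5.
Plugging P* into demand: Q* = 1925.75 - 1.5(148.5) = 1703.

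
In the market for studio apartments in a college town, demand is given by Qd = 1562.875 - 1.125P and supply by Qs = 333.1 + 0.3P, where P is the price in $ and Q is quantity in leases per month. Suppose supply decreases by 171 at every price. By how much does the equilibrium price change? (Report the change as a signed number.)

Set Qd = Qs: 1562.875 - 1.125P = 333.1 + 0.3P, so 1229.775 = 1.425P and P* = 863.
From the demand curve, Q* = 1562.875 - 1.125(863) = 592.
After the shift, supply is Qs = 162.1 + 0.3P.
The new intersection has 1400.775 = 1.425P, i.e. P = 983, Q = 457.
ΔP = 983 - 863 = 120.

ΔP = 120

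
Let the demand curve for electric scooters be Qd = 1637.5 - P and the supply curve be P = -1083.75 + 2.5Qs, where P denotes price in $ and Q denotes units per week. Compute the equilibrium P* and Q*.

P* = 860, Q* = 777.5

Rewriting in direct form: Qs = 433.5 + 0.4P.
Equating demand and supply, 1637.5 - P = 433.5 + 0.4P gives 1.4P = 1204, so P* = 860.
From the demand curve, Q* = 1637.5 - 860 = 777.5.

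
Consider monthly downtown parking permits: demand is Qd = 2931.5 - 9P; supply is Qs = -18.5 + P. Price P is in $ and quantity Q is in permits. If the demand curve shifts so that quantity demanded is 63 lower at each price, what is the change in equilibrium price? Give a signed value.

ΔP = -6.3

Equating demand and supply, 2931.5 - 9P = -18.5 + P gives 10P = 2950, so P* = 295.
Then Q* = 2931.5 - 9(295) = 276.5.
After the shift, demand is Qd = 2868.5 - 9P.
Re-solving, 10P = 2887 gives P = 288.7 and Q = 270.2.
ΔP = 288.7 - 295 = -6.3.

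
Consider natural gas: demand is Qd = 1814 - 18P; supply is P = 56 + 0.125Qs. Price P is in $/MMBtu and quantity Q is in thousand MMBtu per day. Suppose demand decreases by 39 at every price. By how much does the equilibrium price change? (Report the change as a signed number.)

ΔP = -1.5

In direct form, Qs = -448 + 8P.
The market clears where 1814 - 18P = -448 + 8P. Rearranging, 26P = 2262, hence P* = 87.
Then Q* = 1814 - 18(87) = 248.
After the shift, demand is Qd = 1775 - 18P.
Re-solving, 26P = 2223 gives P = 85.5 and Q = 236.
ΔP = 85.5 - 87 = -1.5.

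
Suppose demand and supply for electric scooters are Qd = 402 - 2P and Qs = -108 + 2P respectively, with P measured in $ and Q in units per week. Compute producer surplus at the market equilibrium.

Producer surplus = 5402.25

Equating demand and supply, 402 - 2P = -108 + 2P gives 4P = 510, so P* = 127.5.
From the demand curve, Q* = 402 - 2(127.5) = 147.
Supply choke price (Qs = 0): P = 54. Producer surplus = ½ × (127.5 - 54) × 147 = 5402.25.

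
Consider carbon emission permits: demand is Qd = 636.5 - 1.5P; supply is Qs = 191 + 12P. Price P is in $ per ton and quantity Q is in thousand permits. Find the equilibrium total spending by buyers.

The market clears where 636.5 - 1.5P = 191 + 12P. Rearranging, 13.5P = 445.5, hence P* = 33.
Then Q* = 636.5 - 1.5(33) = 587.
Total spending by buyers = P* × Q* = 33 × 587 = 19371.

Total spending by buyers = 19371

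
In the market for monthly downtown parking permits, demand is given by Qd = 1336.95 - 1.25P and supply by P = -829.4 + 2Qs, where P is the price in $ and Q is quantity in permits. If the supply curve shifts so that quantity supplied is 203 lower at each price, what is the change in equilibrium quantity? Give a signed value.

In direct form, Qs = 414.7 + 0.5P.
The market clears where 1336.95 - 1.25P = 414.7 + 0.5P. Rearranging, 1.75P = 922.25, hence P* = 527.
Substitute back: Q* = 1336.95 - 1.25(527) = 678.2.
After the shift, supply is Qs = 211.7 + 0.5P.
New equilibrium: 1125.25 = 1.75P, so P = 643 and Q = 533.2.
ΔQ = 533.2 - 678.2 = -145.

ΔQ = -145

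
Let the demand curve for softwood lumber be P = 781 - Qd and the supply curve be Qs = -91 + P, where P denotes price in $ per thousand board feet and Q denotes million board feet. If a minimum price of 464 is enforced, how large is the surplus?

Inverting to quantity form: Qd = 781 - P.
Evaluating both curves at the floor price 464 gives Qd = 317, Qs = 373.
Surplus = Qs - Qd = 373 - 317 = 56.

Surplus = 56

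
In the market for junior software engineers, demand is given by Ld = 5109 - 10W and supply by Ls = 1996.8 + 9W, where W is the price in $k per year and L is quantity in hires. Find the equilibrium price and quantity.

W* = 163.8, L* = 3471

The market clears where 5109 - 10W = 1996.8 + 9W. Rearranging, 19W = 3112.2, hence W* = 163.8.
Plugging W* into demand: L* = 5109 - 10(163.8) = 3471.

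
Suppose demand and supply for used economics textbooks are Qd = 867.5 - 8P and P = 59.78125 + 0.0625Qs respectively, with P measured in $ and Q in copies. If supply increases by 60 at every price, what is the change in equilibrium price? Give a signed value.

ΔP = -2.5

In direct form, Qs = -956.5 + 16P.
Set Qd = Qs: 867.5 - 8P = -956.5 + 16P, so 1824 = 24P and P* = 76.
From the demand curve, Q* = 867.5 - 8(76) = 259.5.
After the shift, supply is Qs = -896.5 + 16P.
Re-solving, 24P = 1764 gives P = 73.5 and Q = 279.5.
ΔP = 73.5 - 76 = -2.5.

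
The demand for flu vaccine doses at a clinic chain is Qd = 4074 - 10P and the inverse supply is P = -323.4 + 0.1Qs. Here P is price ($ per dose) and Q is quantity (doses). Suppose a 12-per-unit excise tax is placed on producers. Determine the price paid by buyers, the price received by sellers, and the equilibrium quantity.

P_b = 48, P_s = 36, Q = 3594

Solving each curve for Q: Qs = 3234 + 10P.
Producers keep P_s = P_b - 12 per unit, so supply in terms of the buyer price is Qs = 3114 + 10P_b.
Equate demand and the shifted supply: 4074 - 10P_b = 3114 + 10P_b, giving 20P_b = 960, so P_b = 48.
So P_s = 36 and the quantity traded is Q = 4074 - 10(48) = 3594.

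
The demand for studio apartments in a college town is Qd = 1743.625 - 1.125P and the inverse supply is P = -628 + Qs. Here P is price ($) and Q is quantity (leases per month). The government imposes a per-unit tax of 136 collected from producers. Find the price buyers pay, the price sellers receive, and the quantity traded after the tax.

P_b = 589, P_s = 453, Q = 1081

Rewriting in direct form: Qs = 628 + P.
Producers keep P_s = P_b - 136 per unit, so supply in terms of the buyer price is Qs = 492 + P_b.
Set Qd = Qs: 1743.625 - 1.125P_b = 492 + P_b, so 1251.625 = 2.125P_b and P_b = 589.
Then P_s = 589 - 136 = 453 and Q = 1743.625 - 1.125(589) = 1081.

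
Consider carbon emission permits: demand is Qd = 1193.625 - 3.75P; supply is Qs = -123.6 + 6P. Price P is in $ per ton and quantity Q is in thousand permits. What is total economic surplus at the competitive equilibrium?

Equating demand and supply, 1193.625 - 3.75P = -123.6 + 6P gives 9.75P = 1317.225, so P* = 135.1.
Plugging P* into demand: Q* = 1193.625 - 3.75(135.1) = 687.
Demand choke price = 318.3; supply choke price = 20.6. CS = ½(318.3 - 135.1)(687) = 62929.2; PS = ½(135.1 - 20.6)(687) = 39330.75. Total surplus = 102259.95.

Total surplus = 102259.95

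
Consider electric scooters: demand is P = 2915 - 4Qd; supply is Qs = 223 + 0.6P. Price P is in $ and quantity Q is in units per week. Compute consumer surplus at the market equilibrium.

Consumer surplus = 672800

Solving each curve for Q: Qd = 728.75 - 0.25P.
At equilibrium Qd = Qs, so 728.75 - 0.25P = 223 + 0.6P; collecting terms, 505.75 = 0.85P and P* = 595.
Substitute back: Q* = 728.75 - 0.25(595) = 580.
Demand choke price (Qd = 0): P = 728.75/0.25 = 2915. Consumer surplus = ½ × (2915 - 595) × 580 = 672800.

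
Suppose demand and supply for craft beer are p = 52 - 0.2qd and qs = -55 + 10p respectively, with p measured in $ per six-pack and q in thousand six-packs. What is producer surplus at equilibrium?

Rewriting in direct form: qd = 260 - 5p.
The market clears where 260 - 5p = -55 + 10p. Rearranging, 15p = 315, hence p* = 21.
Then q* = 260 - 5(21) = 155.
Supply choke price (qs = 0): p = 5.5. Producer surplus = ½ × (21 - 5.5) × 155 = 1201.25.

Producer surplus = 1201.25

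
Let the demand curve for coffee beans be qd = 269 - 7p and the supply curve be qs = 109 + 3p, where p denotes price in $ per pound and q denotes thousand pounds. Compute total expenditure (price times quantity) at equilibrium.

At equilibrium qd = qs, so 269 - 7p = 109 + 3p; collecting terms, 160 = 10p and p* = 16.
From the demand curve, q* = 269 - 7(16) = 157.
Total expenditure = p* × q* = 16 × 157 = 2512.

Total expenditure = 2512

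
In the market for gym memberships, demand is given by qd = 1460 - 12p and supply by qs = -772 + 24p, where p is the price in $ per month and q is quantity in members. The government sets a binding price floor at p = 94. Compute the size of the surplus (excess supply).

Surplus = 1152

Evaluating both curves at the floor price 94 gives qd = 332, qs = 1484.
Surplus = qs - qd = 1484 - 332 = 1152.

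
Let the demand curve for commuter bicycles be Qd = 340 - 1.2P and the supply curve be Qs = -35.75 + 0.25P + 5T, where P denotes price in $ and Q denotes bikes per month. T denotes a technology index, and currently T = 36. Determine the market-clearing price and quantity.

With T = 36, supply is Qs = 144.25 + 0.25P.
At equilibrium Qd = Qs, so 340 - 1.2P = 144.25 + 0.25P; collecting terms, 195.75 = 1.45P and P* = 135.
From the demand curve, Q* = 340 - 1.2(135) = 178.

P* = 135, Q* = 178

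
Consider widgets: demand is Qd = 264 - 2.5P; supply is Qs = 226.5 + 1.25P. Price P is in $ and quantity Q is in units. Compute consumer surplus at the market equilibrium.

The market clears where 264 - 2.5P = 226.5 + 1.25P. Rearranging, 3.75P = 37.5, hence P* = 10.
Plugging P* into demand: Q* = 264 - 2.5(10) = 239.
Demand choke price (Qd = 0): P = 264/2.5 = 105.6. Consumer surplus = ½ × (105.6 - 10) × 239 = 11424.2.

Consumer surplus = 11424.2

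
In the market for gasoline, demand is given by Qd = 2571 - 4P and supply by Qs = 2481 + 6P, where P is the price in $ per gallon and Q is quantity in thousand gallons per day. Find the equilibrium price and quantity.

P* = 9, Q* = 2535

Set Qd = Qs: 2571 - 4P = 2481 + 6P, so 90 = 10P and P* = 9.
Plugging P* into demand: Q* = 2571 - 4(9) = 2535.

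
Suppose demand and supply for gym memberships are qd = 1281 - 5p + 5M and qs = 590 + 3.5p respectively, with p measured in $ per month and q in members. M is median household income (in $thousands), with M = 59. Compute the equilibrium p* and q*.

With M = 59, demand is qd = 1576 - 5p.
The market clears where 1576 - 5p = 590 + 3.5p. Rearranging, 8.5p = 986, hence p* = 116.
From the demand curve, q* = 1576 - 5(116) = 996.

p* = 116, q* = 996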